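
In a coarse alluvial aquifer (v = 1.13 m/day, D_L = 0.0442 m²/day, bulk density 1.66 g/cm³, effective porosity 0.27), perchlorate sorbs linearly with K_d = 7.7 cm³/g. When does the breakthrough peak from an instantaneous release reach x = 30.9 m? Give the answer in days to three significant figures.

1320 days

Retardation factor R = 1 + ρ_b·K_d/n = 1 + 1.66 × 7.7/0.27 = 48.34.
Sorption retards both mechanisms: v_R = v/R = 0.02338 m/day, D_R = D/R = 0.0009144 m²/day.
Peak time from v_R²t² + 2D_R t − x² = 0: t = (√(D_R² + v_R²x²) − D_R)/v_R².
√(D_R² + v_R²x²) = √(0.0009144² + 0.02338² × 30.9²) = 0.7224; v_R² = 0.0005466.
t = (0.7224 − 0.0009144)/0.0005466 = 1320 days.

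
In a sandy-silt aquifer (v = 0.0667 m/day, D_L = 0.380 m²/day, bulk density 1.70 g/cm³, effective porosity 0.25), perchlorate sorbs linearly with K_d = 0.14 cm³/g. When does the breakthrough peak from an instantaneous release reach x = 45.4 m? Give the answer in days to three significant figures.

Retardation factor R = 1 + ρ_b·K_d/n = 1 + 1.70 × 0.14/0.25 = 1.952.
Sorption retards both mechanisms: v_R = v/R = 0.03417 m/day, D_R = D/R = 0.1947 m²/day.
Peak time from v_R²t² + 2D_R t − x² = 0: t = (√(D_R² + v_R²x²) − D_R)/v_R².
√(D_R² + v_R²x²) = √(0.1947² + 0.03417² × 45.4²) = 1.563; v_R² = 0.001168.
t = (1.563 − 0.1947)/0.001168 = 1170 days.

1170 days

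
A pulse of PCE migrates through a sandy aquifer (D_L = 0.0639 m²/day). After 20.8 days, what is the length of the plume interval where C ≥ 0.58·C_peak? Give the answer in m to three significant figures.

The plume is Gaussian with σ = √(2Dt) = √(2 × 0.0639 × 20.8) = 1.630 m.
C/C_peak = exp(−Δx²/(2σ²)) = 0.58 ⇒ Δx = σ·√(−2 ln 0.58) = 1.630 × 1.044 = 1.702 m.
Width = 2Δx = 3.40 m.

3.40 m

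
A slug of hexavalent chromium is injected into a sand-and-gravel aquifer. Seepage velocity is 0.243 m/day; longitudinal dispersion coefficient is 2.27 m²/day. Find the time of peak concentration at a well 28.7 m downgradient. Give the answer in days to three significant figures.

85.8 days

For the 1D instantaneous-source solution, setting ∂C/∂t = 0 at fixed x gives v²t² + 2Dt − x² = 0, so t = (√(D² + v²x²) − D)/v².
√(D² + v²x²) = √(2.27² + 0.243² × 28.7²) = 7.334; v² = 0.059049.
t = (7.334 − 2.27)/0.059049 = 85.8 days (vs. the pure-advection estimate x/v = 118 d).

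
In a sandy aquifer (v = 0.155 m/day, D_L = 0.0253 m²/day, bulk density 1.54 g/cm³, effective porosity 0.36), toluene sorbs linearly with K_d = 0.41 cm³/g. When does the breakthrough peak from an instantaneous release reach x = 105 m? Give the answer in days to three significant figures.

1860 days

Retardation factor R = 1 + ρ_b·K_d/n = 1 + 1.54 × 0.41/0.36 = 2.754.
Sorption retards both mechanisms: v_R = v/R = 0.05628 m/day, D_R = D/R = 0.009187 m²/day.
Peak time from v_R²t² + 2D_R t − x² = 0: t = (√(D_R² + v_R²x²) − D_R)/v_R².
√(D_R² + v_R²x²) = √(0.009187² + 0.05628² × 105²) = 5.909; v_R² = 0.003167.
t = (5.909 − 0.009187)/0.003167 = 1860 days.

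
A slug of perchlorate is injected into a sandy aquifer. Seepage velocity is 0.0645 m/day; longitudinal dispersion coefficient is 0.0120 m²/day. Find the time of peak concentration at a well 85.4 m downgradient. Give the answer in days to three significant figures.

For the 1D instantaneous-source solution, setting ∂C/∂t = 0 at fixed x gives v²t² + 2Dt − x² = 0, so t = (√(D² + v²x²) − D)/v².
√(D² + v²x²) = √(0.0120² + 0.0645² × 85.4²) = 5.508; v² = 0.00416025.
t = (5.508 − 0.0120)/0.00416025 = 1320 days (vs. the pure-advection estimate x/v = 1320 d).

1320 days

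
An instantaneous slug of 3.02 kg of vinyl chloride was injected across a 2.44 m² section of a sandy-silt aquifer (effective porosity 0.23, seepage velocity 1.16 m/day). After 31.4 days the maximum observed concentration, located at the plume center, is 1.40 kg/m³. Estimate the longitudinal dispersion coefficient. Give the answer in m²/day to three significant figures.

At the plume center C_max = M/(n_e·A·√(4πDt)), so D = M²/(4πt·(n_e·A·C_max)²).
n_e·A·C_max = 0.23 × 2.44 × 1.40 = 0.7857 kg/m.
D = 3.02²/(4π × 31.4 × 0.7857²) = 0.0374 m²/day.

0.0374 m²/day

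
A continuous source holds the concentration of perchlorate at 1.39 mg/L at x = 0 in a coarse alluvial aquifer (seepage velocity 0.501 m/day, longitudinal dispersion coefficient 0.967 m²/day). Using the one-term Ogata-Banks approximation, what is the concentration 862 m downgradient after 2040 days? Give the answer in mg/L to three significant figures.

1.38 mg/L

For a continuous step input, C/C₀ ≈ ½·erfc((x−vt)/(2√(Dt))).
vt = 0.501 × 2040 = 1022.04 m and 2√(Dt) = 2√(0.967 × 2040) = 88.83 m.
Argument (x−vt)/(2√(Dt)) = (862 − 1022.04)/88.83 = -1.802; ½·erfc(-1.802) = 0.9946.
C = 1.39 × 0.9946 = 1.38 mg/L.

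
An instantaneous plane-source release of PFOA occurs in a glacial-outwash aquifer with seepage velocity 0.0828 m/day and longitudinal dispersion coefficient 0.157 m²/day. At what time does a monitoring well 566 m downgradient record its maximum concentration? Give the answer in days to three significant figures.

6810 days

For the 1D instantaneous-source solution, setting ∂C/∂t = 0 at fixed x gives v²t² + 2Dt − x² = 0, so t = (√(D² + v²x²) − D)/v².
√(D² + v²x²) = √(0.157² + 0.0828² × 566²) = 46.87; v² = 0.00685584.
t = (46.87 − 0.157)/0.00685584 = 6810 days (vs. the pure-advection estimate x/v = 6840 d).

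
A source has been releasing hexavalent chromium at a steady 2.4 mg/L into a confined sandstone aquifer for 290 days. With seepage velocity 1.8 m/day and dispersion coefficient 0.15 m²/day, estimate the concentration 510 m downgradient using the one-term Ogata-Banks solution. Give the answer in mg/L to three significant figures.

For a continuous step input, C/C₀ ≈ ½·erfc((x−vt)/(2√(Dt))).
vt = 1.8 × 290 = 522 m and 2√(Dt) = 2√(0.15 × 290) = 13.19 m.
Argument (x−vt)/(2√(Dt)) = (510 − 522)/13.19 = -0.9098; ½·erfc(-0.9098) = 0.9009.
C = 2.4 × 0.9009 = 2.16 mg/L.

2.16 mg/L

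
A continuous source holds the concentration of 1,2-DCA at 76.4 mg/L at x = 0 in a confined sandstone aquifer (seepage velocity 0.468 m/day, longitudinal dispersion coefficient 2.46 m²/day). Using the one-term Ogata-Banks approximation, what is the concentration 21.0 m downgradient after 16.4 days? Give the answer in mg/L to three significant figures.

For a continuous step input, C/C₀ ≈ ½·erfc((x−vt)/(2√(Dt))).
vt = 0.468 × 16.4 = 7.6752 m and 2√(Dt) = 2√(2.46 × 16.4) = 12.70 m.
Argument (x−vt)/(2√(Dt)) = (21.0 − 7.6752)/12.70 = 1.049; ½·erfc(1.049) = 0.06897.
C = 76.4 × 0.06897 = 5.27 mg/L.

5.27 mg/L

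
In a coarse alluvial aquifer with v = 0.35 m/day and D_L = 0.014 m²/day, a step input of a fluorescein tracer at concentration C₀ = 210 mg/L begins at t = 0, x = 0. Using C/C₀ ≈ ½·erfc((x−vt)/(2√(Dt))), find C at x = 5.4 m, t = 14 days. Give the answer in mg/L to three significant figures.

For a continuous step input, C/C₀ ≈ ½·erfc((x−vt)/(2√(Dt))).
vt = 0.35 × 14 = 4.9 m and 2√(Dt) = 2√(0.014 × 14) = 0.8854 m.
Argument (x−vt)/(2√(Dt)) = (5.4 − 4.9)/0.8854 = 0.5647; ½·erfc(0.5647) = 0.2123.
C = 210 × 0.2123 = 44.6 mg/L.

44.6 mg/L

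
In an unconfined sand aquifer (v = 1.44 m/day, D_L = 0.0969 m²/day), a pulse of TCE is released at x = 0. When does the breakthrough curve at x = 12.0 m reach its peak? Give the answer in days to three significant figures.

8.29 days

For the 1D instantaneous-source solution, setting ∂C/∂t = 0 at fixed x gives v²t² + 2Dt − x² = 0, so t = (√(D² + v²x²) − D)/v².
√(D² + v²x²) = √(0.0969² + 1.44² × 12.0²) = 17.28; v² = 2.0736.
t = (17.28 − 0.0969)/2.0736 = 8.29 days (vs. the pure-advection estimate x/v = 8.33 d).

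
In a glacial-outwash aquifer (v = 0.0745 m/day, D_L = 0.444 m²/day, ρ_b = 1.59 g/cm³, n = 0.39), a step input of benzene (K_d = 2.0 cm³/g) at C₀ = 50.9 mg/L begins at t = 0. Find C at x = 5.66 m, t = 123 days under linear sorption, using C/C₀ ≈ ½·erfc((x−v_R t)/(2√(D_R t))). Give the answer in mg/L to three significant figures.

4.52 mg/L

Retardation factor R = 1 + ρ_b·K_d/n = 1 + 1.59 × 2.0/0.39 = 9.154.
Sorption retards both mechanisms: v_R = v/R = 0.008139 m/day, D_R = D/R = 0.04850 m²/day.
v_R·t = 0.008139 × 123 = 1.001097 m; 2√(D_R t) = 4.885 m; argument = (5.66 − 1.001097)/4.885 = 0.9537.
C = C₀ × ½·erfc(0.9537) = 50.9 × 0.08871 = 4.52 mg/L.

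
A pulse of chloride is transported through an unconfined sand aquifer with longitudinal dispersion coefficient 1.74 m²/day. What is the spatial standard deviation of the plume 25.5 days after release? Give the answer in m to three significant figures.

9.42 m

Dispersive spreading gives a Gaussian with σ² = 2Dt; advection only shifts the center.
σ = √(2 × 1.74 × 25.5) = 9.42 m.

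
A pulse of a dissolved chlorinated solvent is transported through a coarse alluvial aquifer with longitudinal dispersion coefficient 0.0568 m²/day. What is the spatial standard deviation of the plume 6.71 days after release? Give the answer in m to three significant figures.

0.873 m

Dispersive spreading gives a Gaussian with σ² = 2Dt; advection only shifts the center.
σ = √(2 × 0.0568 × 6.71) = 0.873 m.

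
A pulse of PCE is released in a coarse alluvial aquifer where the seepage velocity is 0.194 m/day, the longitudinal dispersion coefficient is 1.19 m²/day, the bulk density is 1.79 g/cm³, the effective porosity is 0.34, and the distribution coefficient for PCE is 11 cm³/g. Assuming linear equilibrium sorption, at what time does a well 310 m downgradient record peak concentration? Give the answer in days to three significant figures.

Retardation factor R = 1 + ρ_b·K_d/n = 1 + 1.79 × 11/0.34 = 58.91.
Sorption retards both mechanisms: v_R = v/R = 0.003293 m/day, D_R = D/R = 0.02020 m²/day.
Peak time from v_R²t² + 2D_R t − x² = 0: t = (√(D_R² + v_R²x²) − D_R)/v_R².
√(D_R² + v_R²x²) = √(0.02020² + 0.003293² × 310²) = 1.021; v_R² = 1.084e-05.
t = (1.021 − 0.02020)/1.084e-05 = 92300 days.

92300 days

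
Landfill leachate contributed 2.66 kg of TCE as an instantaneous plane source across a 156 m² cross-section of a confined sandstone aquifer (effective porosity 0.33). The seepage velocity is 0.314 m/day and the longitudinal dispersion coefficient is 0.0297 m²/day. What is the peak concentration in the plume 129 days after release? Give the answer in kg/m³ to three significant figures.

The peak of an instantaneous 1D plume sits at x = vt; there the Gaussian factor is 1 and C_max = M/(n_e·A·√(4πDt)), where n_e·A is the pore area the mass is dissolved in.
√(4πDt) = √(4π × 0.0297 × 129) = 6.939 m, so C_max = 2.66/(0.33 × 156 × 6.939) = 0.00745 kg/m³.

0.00745 kg/m³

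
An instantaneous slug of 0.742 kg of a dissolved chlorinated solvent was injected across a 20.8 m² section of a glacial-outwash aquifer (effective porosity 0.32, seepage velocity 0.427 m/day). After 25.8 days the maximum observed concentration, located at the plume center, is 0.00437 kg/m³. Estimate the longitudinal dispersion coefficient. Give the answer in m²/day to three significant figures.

2.01 m²/day

At the plume center C_max = M/(n_e·A·√(4πDt)), so D = M²/(4πt·(n_e·A·C_max)²).
n_e·A·C_max = 0.32 × 20.8 × 0.00437 = 0.02909 kg/m.
D = 0.742²/(4π × 25.8 × 0.02909²) = 2.01 m²/day.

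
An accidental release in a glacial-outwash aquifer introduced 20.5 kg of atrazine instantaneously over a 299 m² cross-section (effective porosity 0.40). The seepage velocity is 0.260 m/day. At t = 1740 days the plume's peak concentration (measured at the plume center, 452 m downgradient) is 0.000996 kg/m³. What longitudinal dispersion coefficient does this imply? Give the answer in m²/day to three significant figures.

1.35 m²/day

At the plume center C_max = M/(n_e·A·√(4πDt)), so D = M²/(4πt·(n_e·A·C_max)²).
n_e·A·C_max = 0.40 × 299 × 0.000996 = 0.1191 kg/m.
D = 20.5²/(4π × 1740 × 0.1191²) = 1.35 m²/day.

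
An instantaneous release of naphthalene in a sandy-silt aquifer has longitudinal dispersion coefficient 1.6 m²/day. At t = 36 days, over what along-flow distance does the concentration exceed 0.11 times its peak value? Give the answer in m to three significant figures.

The plume is Gaussian with σ = √(2Dt) = √(2 × 1.6 × 36) = 10.73 m.
C/C_peak = exp(−Δx²/(2σ²)) = 0.11 ⇒ Δx = σ·√(−2 ln 0.11) = 10.73 × 2.101 = 22.54 m.
Width = 2Δx = 45.1 m.

45.1 m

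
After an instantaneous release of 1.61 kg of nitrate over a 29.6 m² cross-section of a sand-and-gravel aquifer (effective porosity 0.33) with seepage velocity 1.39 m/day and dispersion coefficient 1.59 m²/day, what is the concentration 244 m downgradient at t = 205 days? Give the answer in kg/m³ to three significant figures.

0.000712 kg/m³

For an instantaneous plane source, C(x,t) = M/(n_e·A·√(4πDt)) · exp(−(x−vt)²/(4Dt)), with n_e·A the pore (flow) area.
Plume center vt = 1.39 × 205 = 284.95 m, so the well at 244 m is 40.95 m upgradient of the peak.
√(4πDt) = 64.00 m, giving peak height M/(n_e·A·√(4πDt)) = 1.61/(0.33 × 29.6 × 64.00) = 0.002575 kg/m³.
(x−vt)²/(4Dt) = (-40.95)²/(4 × 1.59 × 205) = 1.286; exp(−1.286) = 0.2764.
C = 0.002575 × 0.2764 = 0.000712 kg/m³.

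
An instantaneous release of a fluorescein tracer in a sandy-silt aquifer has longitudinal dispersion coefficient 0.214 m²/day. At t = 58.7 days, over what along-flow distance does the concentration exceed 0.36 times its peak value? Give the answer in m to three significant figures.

14.3 m

The plume is Gaussian with σ = √(2Dt) = √(2 × 0.214 × 58.7) = 5.012 m.
C/C_peak = exp(−Δx²/(2σ²)) = 0.36 ⇒ Δx = σ·√(−2 ln 0.36) = 5.012 × 1.429 = 7.162 m.
Width = 2Δx = 14.3 m.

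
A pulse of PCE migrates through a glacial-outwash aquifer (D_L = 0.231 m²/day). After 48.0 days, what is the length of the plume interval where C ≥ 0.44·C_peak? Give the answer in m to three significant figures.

12.1 m

The plume is Gaussian with σ = √(2Dt) = √(2 × 0.231 × 48.0) = 4.709 m.
C/C_peak = exp(−Δx²/(2σ²)) = 0.44 ⇒ Δx = σ·√(−2 ln 0.44) = 4.709 × 1.281 = 6.032 m.
Width = 2Δx = 12.1 m.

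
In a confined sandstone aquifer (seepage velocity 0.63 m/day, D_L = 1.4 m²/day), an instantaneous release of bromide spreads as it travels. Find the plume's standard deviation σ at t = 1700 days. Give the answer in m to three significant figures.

69.0 m

Dispersive spreading gives a Gaussian with σ² = 2Dt; advection only shifts the center.
σ = √(2 × 1.4 × 1700) = 69.0 m.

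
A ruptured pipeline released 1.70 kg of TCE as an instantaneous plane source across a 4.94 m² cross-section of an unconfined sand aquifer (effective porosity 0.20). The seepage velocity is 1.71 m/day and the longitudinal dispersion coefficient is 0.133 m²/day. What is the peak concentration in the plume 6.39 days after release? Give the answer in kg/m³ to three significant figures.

The peak of an instantaneous 1D plume sits at x = vt; there the Gaussian factor is 1 and C_max = M/(n_e·A·√(4πDt)), where n_e·A is the pore area the mass is dissolved in.
√(4πDt) = √(4π × 0.133 × 6.39) = 3.268 m, so C_max = 1.70/(0.20 × 4.94 × 3.268) = 0.527 kg/m³.

0.527 kg/m³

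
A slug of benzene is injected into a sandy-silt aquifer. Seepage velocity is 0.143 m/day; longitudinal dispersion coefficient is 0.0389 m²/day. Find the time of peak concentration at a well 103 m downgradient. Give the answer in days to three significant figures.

For the 1D instantaneous-source solution, setting ∂C/∂t = 0 at fixed x gives v²t² + 2Dt − x² = 0, so t = (√(D² + v²x²) − D)/v².
√(D² + v²x²) = √(0.0389² + 0.143² × 103²) = 14.73; v² = 0.020449.
t = (14.73 − 0.0389)/0.020449 = 718 days (vs. the pure-advection estimate x/v = 720 d).

718 days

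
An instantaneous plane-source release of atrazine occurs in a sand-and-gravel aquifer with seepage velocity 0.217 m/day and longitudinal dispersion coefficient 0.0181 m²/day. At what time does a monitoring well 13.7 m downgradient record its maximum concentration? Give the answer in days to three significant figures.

For the 1D instantaneous-source solution, setting ∂C/∂t = 0 at fixed x gives v²t² + 2Dt − x² = 0, so t = (√(D² + v²x²) − D)/v².
√(D² + v²x²) = √(0.0181² + 0.217² × 13.7²) = 2.973; v² = 0.047089.
t = (2.973 − 0.0181)/0.047089 = 62.8 days (vs. the pure-advection estimate x/v = 63.1 d).

62.8 days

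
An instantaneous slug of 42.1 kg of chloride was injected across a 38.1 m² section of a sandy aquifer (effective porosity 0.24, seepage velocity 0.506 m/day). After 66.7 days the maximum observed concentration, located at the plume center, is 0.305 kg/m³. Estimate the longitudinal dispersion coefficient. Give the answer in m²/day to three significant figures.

At the plume center C_max = M/(n_e·A·√(4πDt)), so D = M²/(4πt·(n_e·A·C_max)²).
n_e·A·C_max = 0.24 × 38.1 × 0.305 = 2.789 kg/m.
D = 42.1²/(4π × 66.7 × 2.789²) = 0.272 m²/day.

0.272 m²/day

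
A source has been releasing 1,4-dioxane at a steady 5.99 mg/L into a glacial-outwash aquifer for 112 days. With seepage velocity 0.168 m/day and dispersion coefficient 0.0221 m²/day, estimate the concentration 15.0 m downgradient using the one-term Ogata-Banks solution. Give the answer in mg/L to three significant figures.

For a continuous step input, C/C₀ ≈ ½·erfc((x−vt)/(2√(Dt))).
vt = 0.168 × 112 = 18.816 m and 2√(Dt) = 2√(0.0221 × 112) = 3.147 m.
Argument (x−vt)/(2√(Dt)) = (15.0 − 18.816)/3.147 = -1.213; ½·erfc(-1.213) = 0.9569.
C = 5.99 × 0.9569 = 5.73 mg/L.

5.73 mg/L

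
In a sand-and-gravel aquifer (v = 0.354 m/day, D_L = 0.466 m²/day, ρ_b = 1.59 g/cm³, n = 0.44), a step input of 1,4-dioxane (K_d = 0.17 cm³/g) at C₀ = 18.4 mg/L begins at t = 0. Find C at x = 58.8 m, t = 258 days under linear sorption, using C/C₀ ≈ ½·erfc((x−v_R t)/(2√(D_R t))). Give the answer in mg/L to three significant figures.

Retardation factor R = 1 + ρ_b·K_d/n = 1 + 1.59 × 0.17/0.44 = 1.614.
Sorption retards both mechanisms: v_R = v/R = 0.2193 m/day, D_R = D/R = 0.2887 m²/day.
v_R·t = 0.2193 × 258 = 56.5794 m; 2√(D_R t) = 17.26 m; argument = (58.8 − 56.5794)/17.26 = 0.1287.
C = C₀ × ½·erfc(0.1287) = 18.4 × 0.4278 = 7.87 mg/L.

7.87 mg/L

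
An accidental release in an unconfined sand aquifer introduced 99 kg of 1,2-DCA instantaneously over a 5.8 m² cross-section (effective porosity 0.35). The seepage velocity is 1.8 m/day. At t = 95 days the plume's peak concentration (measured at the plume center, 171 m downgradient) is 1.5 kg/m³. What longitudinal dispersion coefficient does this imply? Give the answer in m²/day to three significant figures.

At the plume center C_max = M/(n_e·A·√(4πDt)), so D = M²/(4πt·(n_e·A·C_max)²).
n_e·A·C_max = 0.35 × 5.8 × 1.5 = 3.045 kg/m.
D = 99²/(4π × 95 × 3.045²) = 0.885 m²/day.

0.885 m²/day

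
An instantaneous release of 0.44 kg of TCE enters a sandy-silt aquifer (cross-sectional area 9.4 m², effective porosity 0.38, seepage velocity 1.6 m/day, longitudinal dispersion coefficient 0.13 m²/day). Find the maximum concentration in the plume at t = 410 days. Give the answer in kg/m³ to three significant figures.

0.00476 kg/m³

The peak of an instantaneous 1D plume sits at x = vt; there the Gaussian factor is 1 and C_max = M/(n_e·A·√(4πDt)), where n_e·A is the pore area the mass is dissolved in.
√(4πDt) = √(4π × 0.13 × 410) = 25.88 m, so C_max = 0.44/(0.38 × 9.4 × 25.88) = 0.00476 kg/m³.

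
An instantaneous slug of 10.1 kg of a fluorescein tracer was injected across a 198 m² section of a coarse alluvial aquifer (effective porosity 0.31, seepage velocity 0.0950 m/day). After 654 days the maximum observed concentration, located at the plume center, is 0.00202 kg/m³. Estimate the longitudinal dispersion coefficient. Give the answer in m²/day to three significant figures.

0.807 m²/day

At the plume center C_max = M/(n_e·A·√(4πDt)), so D = M²/(4πt·(n_e·A·C_max)²).
n_e·A·C_max = 0.31 × 198 × 0.00202 = 0.1240 kg/m.
D = 10.1²/(4π × 654 × 0.1240²) = 0.807 m²/day.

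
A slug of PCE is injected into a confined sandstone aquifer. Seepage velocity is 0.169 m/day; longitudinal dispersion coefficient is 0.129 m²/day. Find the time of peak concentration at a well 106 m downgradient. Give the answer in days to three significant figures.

For the 1D instantaneous-source solution, setting ∂C/∂t = 0 at fixed x gives v²t² + 2Dt − x² = 0, so t = (√(D² + v²x²) − D)/v².
√(D² + v²x²) = √(0.129² + 0.169² × 106²) = 17.91; v² = 0.028561.
t = (17.91 − 0.129)/0.028561 = 623 days (vs. the pure-advection estimate x/v = 627 d).

623 days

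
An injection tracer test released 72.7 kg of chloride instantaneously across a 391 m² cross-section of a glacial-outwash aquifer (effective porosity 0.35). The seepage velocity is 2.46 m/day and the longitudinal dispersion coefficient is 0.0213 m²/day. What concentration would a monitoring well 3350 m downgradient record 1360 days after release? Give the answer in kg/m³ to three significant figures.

0.0236 kg/m³

For an instantaneous plane source, C(x,t) = M/(n_e·A·√(4πDt)) · exp(−(x−vt)²/(4Dt)), with n_e·A the pore (flow) area.
Plume center vt = 2.46 × 1360 = 3345.6 m, so the well at 3350 m is 4.4 m downgradient of the peak.
√(4πDt) = 19.08 m, giving peak height M/(n_e·A·√(4πDt)) = 72.7/(0.35 × 391 × 19.08) = 0.02784 kg/m³.
(x−vt)²/(4Dt) = (4.4)²/(4 × 0.0213 × 1360) = 0.1671; exp(−0.1671) = 0.8461.
C = 0.02784 × 0.8461 = 0.0236 kg/m³.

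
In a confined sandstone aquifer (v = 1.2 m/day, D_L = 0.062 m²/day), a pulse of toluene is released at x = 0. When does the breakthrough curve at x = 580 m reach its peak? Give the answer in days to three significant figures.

483 days

For the 1D instantaneous-source solution, setting ∂C/∂t = 0 at fixed x gives v²t² + 2Dt − x² = 0, so t = (√(D² + v²x²) − D)/v².
√(D² + v²x²) = √(0.062² + 1.2² × 580²) = 696.0; v² = 1.44.
t = (696.0 − 0.062)/1.44 = 483 days (vs. the pure-advection estimate x/v = 483 d).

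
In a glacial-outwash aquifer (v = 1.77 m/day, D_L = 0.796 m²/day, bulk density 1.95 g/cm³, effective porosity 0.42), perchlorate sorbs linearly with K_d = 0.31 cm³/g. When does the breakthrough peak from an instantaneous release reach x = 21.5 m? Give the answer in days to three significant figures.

Retardation factor R = 1 + ρ_b·K_d/n = 1 + 1.95 × 0.31/0.42 = 2.439.
Sorption retards both mechanisms: v_R = v/R = 0.7257 m/day, D_R = D/R = 0.3264 m²/day.
Peak time from v_R²t² + 2D_R t − x² = 0: t = (√(D_R² + v_R²x²) − D_R)/v_R².
√(D_R² + v_R²x²) = √(0.3264² + 0.7257² × 21.5²) = 15.61; v_R² = 0.5266.
t = (15.61 − 0.3264)/0.5266 = 29.0 days.

29.0 days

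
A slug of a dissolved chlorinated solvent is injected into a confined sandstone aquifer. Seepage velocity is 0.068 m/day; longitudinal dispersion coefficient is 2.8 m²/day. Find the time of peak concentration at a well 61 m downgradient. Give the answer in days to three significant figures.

477 days

For the 1D instantaneous-source solution, setting ∂C/∂t = 0 at fixed x gives v²t² + 2Dt − x² = 0, so t = (√(D² + v²x²) − D)/v².
√(D² + v²x²) = √(2.8² + 0.068² × 61²) = 5.005; v² = 0.004624.
t = (5.005 − 2.8)/0.004624 = 477 days (vs. the pure-advection estimate x/v = 897 d).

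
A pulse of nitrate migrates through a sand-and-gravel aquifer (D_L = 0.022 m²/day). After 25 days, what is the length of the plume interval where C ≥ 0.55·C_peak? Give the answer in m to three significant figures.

The plume is Gaussian with σ = √(2Dt) = √(2 × 0.022 × 25) = 1.049 m.
C/C_peak = exp(−Δx²/(2σ²)) = 0.55 ⇒ Δx = σ·√(−2 ln 0.55) = 1.049 × 1.093 = 1.147 m.
Width = 2Δx = 2.29 m.

2.29 m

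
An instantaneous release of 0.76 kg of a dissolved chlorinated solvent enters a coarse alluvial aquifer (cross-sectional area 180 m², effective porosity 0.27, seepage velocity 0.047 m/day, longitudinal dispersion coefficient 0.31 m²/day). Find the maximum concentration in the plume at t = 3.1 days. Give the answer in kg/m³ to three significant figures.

The peak of an instantaneous 1D plume sits at x = vt; there the Gaussian factor is 1 and C_max = M/(n_e·A·√(4πDt)), where n_e·A is the pore area the mass is dissolved in.
√(4πDt) = √(4π × 0.31 × 3.1) = 3.475 m, so C_max = 0.76/(0.27 × 180 × 3.475) = 0.00450 kg/m³.

0.00450 kg/m³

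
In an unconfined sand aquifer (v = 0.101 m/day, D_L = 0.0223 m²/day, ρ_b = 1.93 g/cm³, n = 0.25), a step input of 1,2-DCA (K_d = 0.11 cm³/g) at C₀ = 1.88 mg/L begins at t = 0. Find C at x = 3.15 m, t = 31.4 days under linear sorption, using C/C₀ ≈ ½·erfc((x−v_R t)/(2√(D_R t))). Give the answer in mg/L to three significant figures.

Retardation factor R = 1 + ρ_b·K_d/n = 1 + 1.93 × 0.11/0.25 = 1.849.
Sorption retards both mechanisms: v_R = v/R = 0.05462 m/day, D_R = D/R = 0.01206 m²/day.
v_R·t = 0.05462 × 31.4 = 1.715068 m; 2√(D_R t) = 1.231 m; argument = (3.15 − 1.715068)/1.231 = 1.166.
C = C₀ × ½·erfc(1.166) = 1.88 × 0.04958 = 0.0932 mg/L.

0.0932 mg/L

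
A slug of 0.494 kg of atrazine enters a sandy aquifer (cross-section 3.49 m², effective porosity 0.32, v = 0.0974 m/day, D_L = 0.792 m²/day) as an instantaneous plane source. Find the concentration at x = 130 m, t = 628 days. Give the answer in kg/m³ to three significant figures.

For an instantaneous plane source, C(x,t) = M/(n_e·A·√(4πDt)) · exp(−(x−vt)²/(4Dt)), with n_e·A the pore (flow) area.
Plume center vt = 0.0974 × 628 = 61.1672 m, so the well at 130 m is 68.8328 m downgradient of the peak.
√(4πDt) = 79.06 m, giving peak height M/(n_e·A·√(4πDt)) = 0.494/(0.32 × 3.49 × 79.06) = 0.005595 kg/m³.
(x−vt)²/(4Dt) = (68.8328)²/(4 × 0.792 × 628) = 2.381; exp(−2.381) = 0.09246.
C = 0.005595 × 0.09246 = 0.000517 kg/m³.

0.000517 kg/m³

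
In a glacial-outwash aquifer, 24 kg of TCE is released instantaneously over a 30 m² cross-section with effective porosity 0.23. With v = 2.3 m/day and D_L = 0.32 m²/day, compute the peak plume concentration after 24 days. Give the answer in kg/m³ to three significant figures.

0.354 kg/m³

The peak of an instantaneous 1D plume sits at x = vt; there the Gaussian factor is 1 and C_max = M/(n_e·A·√(4πDt)), where n_e·A is the pore area the mass is dissolved in.
√(4πDt) = √(4π × 0.32 × 24) = 9.824 m, so C_max = 24/(0.23 × 30 × 9.824) = 0.354 kg/m³.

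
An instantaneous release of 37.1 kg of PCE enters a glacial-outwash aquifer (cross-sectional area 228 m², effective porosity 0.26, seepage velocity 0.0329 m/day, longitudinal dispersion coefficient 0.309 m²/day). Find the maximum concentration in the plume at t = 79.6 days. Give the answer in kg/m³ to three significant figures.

The peak of an instantaneous 1D plume sits at x = vt; there the Gaussian factor is 1 and C_max = M/(n_e·A·√(4πDt)), where n_e·A is the pore area the mass is dissolved in.
√(4πDt) = √(4π × 0.309 × 79.6) = 17.58 m, so C_max = 37.1/(0.26 × 228 × 17.58) = 0.0356 kg/m³.

0.0356 kg/m³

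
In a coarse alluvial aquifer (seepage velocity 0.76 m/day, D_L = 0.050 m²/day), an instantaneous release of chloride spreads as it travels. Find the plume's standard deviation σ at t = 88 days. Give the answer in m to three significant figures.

Dispersive spreading gives a Gaussian with σ² = 2Dt; advection only shifts the center.
σ = √(2 × 0.050 × 88) = 2.97 m.

2.97 m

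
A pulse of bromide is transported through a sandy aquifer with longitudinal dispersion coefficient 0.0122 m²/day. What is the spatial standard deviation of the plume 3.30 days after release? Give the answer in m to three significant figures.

0.284 m

Dispersive spreading gives a Gaussian with σ² = 2Dt; advection only shifts the center.
σ = √(2 × 0.0122 × 3.30) = 0.284 m.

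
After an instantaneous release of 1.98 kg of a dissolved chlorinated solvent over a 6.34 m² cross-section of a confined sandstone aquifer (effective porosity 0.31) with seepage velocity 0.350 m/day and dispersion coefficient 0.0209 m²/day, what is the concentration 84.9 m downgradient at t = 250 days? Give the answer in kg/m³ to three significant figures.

0.0900 kg/m³

For an instantaneous plane source, C(x,t) = M/(n_e·A·√(4πDt)) · exp(−(x−vt)²/(4Dt)), with n_e·A the pore (flow) area.
Plume center vt = 0.350 × 250 = 87.5 m, so the well at 84.9 m is 2.6 m upgradient of the peak.
√(4πDt) = 8.103 m, giving peak height M/(n_e·A·√(4πDt)) = 1.98/(0.31 × 6.34 × 8.103) = 0.1243 kg/m³.
(x−vt)²/(4Dt) = (-2.6)²/(4 × 0.0209 × 250) = 0.3234; exp(−0.3234) = 0.7237.
C = 0.1243 × 0.7237 = 0.0900 kg/m³.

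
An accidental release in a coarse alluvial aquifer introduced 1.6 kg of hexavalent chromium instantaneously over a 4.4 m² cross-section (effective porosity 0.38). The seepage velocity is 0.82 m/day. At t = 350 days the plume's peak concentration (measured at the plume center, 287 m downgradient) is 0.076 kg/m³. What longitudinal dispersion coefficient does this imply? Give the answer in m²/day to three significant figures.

0.0360 m²/day

At the plume center C_max = M/(n_e·A·√(4πDt)), so D = M²/(4πt·(n_e·A·C_max)²).
n_e·A·C_max = 0.38 × 4.4 × 0.076 = 0.1271 kg/m.
D = 1.6²/(4π × 350 × 0.1271²) = 0.0360 m²/day.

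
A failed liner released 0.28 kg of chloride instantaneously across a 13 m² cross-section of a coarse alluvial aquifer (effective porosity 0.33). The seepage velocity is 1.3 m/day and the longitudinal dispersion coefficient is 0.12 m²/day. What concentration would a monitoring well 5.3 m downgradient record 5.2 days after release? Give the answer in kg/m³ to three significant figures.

For an instantaneous plane source, C(x,t) = M/(n_e·A·√(4πDt)) · exp(−(x−vt)²/(4Dt)), with n_e·A the pore (flow) area.
Plume center vt = 1.3 × 5.2 = 6.76 m, so the well at 5.3 m is 1.46 m upgradient of the peak.
√(4πDt) = 2.800 m, giving peak height M/(n_e·A·√(4πDt)) = 0.28/(0.33 × 13 × 2.800) = 0.02331 kg/m³.
(x−vt)²/(4Dt) = (-1.46)²/(4 × 0.12 × 5.2) = 0.8540; exp(−0.8540) = 0.4257.
C = 0.02331 × 0.4257 = 0.00992 kg/m³.

0.00992 kg/m³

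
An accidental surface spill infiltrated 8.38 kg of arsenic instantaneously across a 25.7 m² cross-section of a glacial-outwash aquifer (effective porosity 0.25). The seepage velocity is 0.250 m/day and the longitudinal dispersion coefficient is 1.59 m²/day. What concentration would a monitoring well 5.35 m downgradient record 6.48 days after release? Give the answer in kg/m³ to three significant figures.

0.0818 kg/m³

For an instantaneous plane source, C(x,t) = M/(n_e·A·√(4πDt)) · exp(−(x−vt)²/(4Dt)), with n_e·A the pore (flow) area.
Plume center vt = 0.250 × 6.48 = 1.62 m, so the well at 5.35 m is 3.73 m downgradient of the peak.
√(4πDt) = 11.38 m, giving peak height M/(n_e·A·√(4πDt)) = 8.38/(0.25 × 25.7 × 11.38) = 0.1146 kg/m³.
(x−vt)²/(4Dt) = (3.73)²/(4 × 1.59 × 6.48) = 0.3376; exp(−0.3376) = 0.7135.
C = 0.1146 × 0.7135 = 0.0818 kg/m³.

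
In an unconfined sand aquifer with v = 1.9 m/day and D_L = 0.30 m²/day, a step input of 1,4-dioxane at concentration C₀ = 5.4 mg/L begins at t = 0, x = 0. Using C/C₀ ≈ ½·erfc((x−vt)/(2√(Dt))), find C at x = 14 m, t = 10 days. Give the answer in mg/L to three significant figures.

5.29 mg/L

For a continuous step input, C/C₀ ≈ ½·erfc((x−vt)/(2√(Dt))).
vt = 1.9 × 10 = 19 m and 2√(Dt) = 2√(0.30 × 10) = 3.464 m.
Argument (x−vt)/(2√(Dt)) = (14 − 19)/3.464 = -1.443; ½·erfc(-1.443) = 0.9794.
C = 5.4 × 0.9794 = 5.29 mg/L.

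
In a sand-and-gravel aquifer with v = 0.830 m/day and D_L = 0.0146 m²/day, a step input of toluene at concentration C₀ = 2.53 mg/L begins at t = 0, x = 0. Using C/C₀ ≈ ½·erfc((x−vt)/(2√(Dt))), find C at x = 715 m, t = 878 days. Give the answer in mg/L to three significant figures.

For a continuous step input, C/C₀ ≈ ½·erfc((x−vt)/(2√(Dt))).
vt = 0.830 × 878 = 728.74 m and 2√(Dt) = 2√(0.0146 × 878) = 7.161 m.
Argument (x−vt)/(2√(Dt)) = (715 − 728.74)/7.161 = -1.919; ½·erfc(-1.919) = 0.9967.
C = 2.53 × 0.9967 = 2.52 mg/L.

2.52 mg/L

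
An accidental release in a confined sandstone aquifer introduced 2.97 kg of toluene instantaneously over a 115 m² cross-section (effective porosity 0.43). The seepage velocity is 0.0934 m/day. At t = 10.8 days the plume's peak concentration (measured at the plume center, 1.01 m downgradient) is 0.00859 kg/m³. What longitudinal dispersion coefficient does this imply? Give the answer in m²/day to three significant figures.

0.360 m²/day

At the plume center C_max = M/(n_e·A·√(4πDt)), so D = M²/(4πt·(n_e·A·C_max)²).
n_e·A·C_max = 0.43 × 115 × 0.00859 = 0.4248 kg/m.
D = 2.97²/(4π × 10.8 × 0.4248²) = 0.360 m²/day.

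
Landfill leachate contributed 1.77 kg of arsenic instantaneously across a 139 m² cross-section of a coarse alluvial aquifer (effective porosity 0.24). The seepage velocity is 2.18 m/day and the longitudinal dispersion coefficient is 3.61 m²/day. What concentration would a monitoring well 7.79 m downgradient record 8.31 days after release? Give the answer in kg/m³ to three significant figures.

For an instantaneous plane source, C(x,t) = M/(n_e·A·√(4πDt)) · exp(−(x−vt)²/(4Dt)), with n_e·A the pore (flow) area.
Plume center vt = 2.18 × 8.31 = 18.1158 m, so the well at 7.79 m is 10.3258 m upgradient of the peak.
√(4πDt) = 19.42 m, giving peak height M/(n_e·A·√(4πDt)) = 1.77/(0.24 × 139 × 19.42) = 0.002732 kg/m³.
(x−vt)²/(4Dt) = (-10.3258)²/(4 × 3.61 × 8.31) = 0.8885; exp(−0.8885) = 0.4113.
C = 0.002732 × 0.4113 = 0.00112 kg/m³.

0.00112 kg/m³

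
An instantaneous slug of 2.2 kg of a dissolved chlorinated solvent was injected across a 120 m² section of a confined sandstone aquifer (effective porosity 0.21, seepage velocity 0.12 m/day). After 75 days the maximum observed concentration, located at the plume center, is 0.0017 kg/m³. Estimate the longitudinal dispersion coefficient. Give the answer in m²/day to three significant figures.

At the plume center C_max = M/(n_e·A·√(4πDt)), so D = M²/(4πt·(n_e·A·C_max)²).
n_e·A·C_max = 0.21 × 120 × 0.0017 = 0.04284 kg/m.
D = 2.2²/(4π × 75 × 0.04284²) = 2.80 m²/day.

2.80 m²/day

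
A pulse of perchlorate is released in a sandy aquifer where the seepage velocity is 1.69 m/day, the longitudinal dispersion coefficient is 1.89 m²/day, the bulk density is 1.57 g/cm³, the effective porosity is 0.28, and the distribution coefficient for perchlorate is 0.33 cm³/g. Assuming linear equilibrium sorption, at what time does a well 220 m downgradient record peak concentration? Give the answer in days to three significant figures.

369 days

Retardation factor R = 1 + ρ_b·K_d/n = 1 + 1.57 × 0.33/0.28 = 2.850.
Sorption retards both mechanisms: v_R = v/R = 0.5930 m/day, D_R = D/R = 0.6632 m²/day.
Peak time from v_R²t² + 2D_R t − x² = 0: t = (√(D_R² + v_R²x²) − D_R)/v_R².
√(D_R² + v_R²x²) = √(0.6632² + 0.5930² × 220²) = 130.5; v_R² = 0.3516.
t = (130.5 − 0.6632)/0.3516 = 369 days.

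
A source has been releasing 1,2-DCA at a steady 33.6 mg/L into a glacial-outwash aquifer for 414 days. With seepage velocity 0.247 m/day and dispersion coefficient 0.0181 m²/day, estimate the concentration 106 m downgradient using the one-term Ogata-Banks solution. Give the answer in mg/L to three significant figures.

5.61 mg/L

For a continuous step input, C/C₀ ≈ ½·erfc((x−vt)/(2√(Dt))).
vt = 0.247 × 414 = 102.258 m and 2√(Dt) = 2√(0.0181 × 414) = 5.475 m.
Argument (x−vt)/(2√(Dt)) = (106 − 102.258)/5.475 = 0.6835; ½·erfc(0.6835) = 0.1669.
C = 33.6 × 0.1669 = 5.61 mg/L.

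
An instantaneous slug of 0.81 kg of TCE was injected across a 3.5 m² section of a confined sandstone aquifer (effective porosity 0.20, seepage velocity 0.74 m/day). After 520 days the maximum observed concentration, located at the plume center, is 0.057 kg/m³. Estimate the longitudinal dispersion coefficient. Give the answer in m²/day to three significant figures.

At the plume center C_max = M/(n_e·A·√(4πDt)), so D = M²/(4πt·(n_e·A·C_max)²).
n_e·A·C_max = 0.20 × 3.5 × 0.057 = 0.03990 kg/m.
D = 0.81²/(4π × 520 × 0.03990²) = 0.0631 m²/day.

0.0631 m²/day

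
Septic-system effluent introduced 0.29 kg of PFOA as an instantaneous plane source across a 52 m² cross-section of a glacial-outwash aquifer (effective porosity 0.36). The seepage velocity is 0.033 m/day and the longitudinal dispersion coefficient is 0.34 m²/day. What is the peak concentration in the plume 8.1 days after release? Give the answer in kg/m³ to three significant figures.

The peak of an instantaneous 1D plume sits at x = vt; there the Gaussian factor is 1 and C_max = M/(n_e·A·√(4πDt)), where n_e·A is the pore area the mass is dissolved in.
√(4πDt) = √(4π × 0.34 × 8.1) = 5.883 m, so C_max = 0.29/(0.36 × 52 × 5.883) = 0.00263 kg/m³.

0.00263 kg/m³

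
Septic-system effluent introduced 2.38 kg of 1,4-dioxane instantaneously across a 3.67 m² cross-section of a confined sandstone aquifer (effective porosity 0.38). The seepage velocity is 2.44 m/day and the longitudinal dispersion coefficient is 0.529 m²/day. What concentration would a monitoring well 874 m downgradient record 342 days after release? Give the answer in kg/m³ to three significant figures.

For an instantaneous plane source, C(x,t) = M/(n_e·A·√(4πDt)) · exp(−(x−vt)²/(4Dt)), with n_e·A the pore (flow) area.
Plume center vt = 2.44 × 342 = 834.48 m, so the well at 874 m is 39.52 m downgradient of the peak.
√(4πDt) = 47.68 m, giving peak height M/(n_e·A·√(4πDt)) = 2.38/(0.38 × 3.67 × 47.68) = 0.03579 kg/m³.
(x−vt)²/(4Dt) = (39.52)²/(4 × 0.529 × 342) = 2.158; exp(−2.158) = 0.1156.
C = 0.03579 × 0.1156 = 0.00414 kg/m³.

0.00414 kg/m³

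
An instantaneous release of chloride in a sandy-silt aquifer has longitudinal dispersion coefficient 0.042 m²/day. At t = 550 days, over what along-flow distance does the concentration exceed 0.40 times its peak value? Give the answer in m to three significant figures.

18.4 m

The plume is Gaussian with σ = √(2Dt) = √(2 × 0.042 × 550) = 6.797 m.
C/C_peak = exp(−Δx²/(2σ²)) = 0.40 ⇒ Δx = σ·√(−2 ln 0.40) = 6.797 × 1.354 = 9.203 m.
Width = 2Δx = 18.4 m.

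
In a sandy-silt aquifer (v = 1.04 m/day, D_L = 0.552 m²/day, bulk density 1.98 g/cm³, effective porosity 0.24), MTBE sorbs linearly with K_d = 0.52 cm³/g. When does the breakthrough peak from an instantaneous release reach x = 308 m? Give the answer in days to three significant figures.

Retardation factor R = 1 + ρ_b·K_d/n = 1 + 1.98 × 0.52/0.24 = 5.290.
Sorption retards both mechanisms: v_R = v/R = 0.1966 m/day, D_R = D/R = 0.1043 m²/day.
Peak time from v_R²t² + 2D_R t − x² = 0: t = (√(D_R² + v_R²x²) − D_R)/v_R².
√(D_R² + v_R²x²) = √(0.1043² + 0.1966² × 308²) = 60.55; v_R² = 0.03865.
t = (60.55 − 0.1043)/0.03865 = 1560 days.

1560 days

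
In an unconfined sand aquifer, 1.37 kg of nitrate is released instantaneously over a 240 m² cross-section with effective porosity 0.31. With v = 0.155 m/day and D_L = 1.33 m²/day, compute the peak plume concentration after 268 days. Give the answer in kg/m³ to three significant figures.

The peak of an instantaneous 1D plume sits at x = vt; there the Gaussian factor is 1 and C_max = M/(n_e·A·√(4πDt)), where n_e·A is the pore area the mass is dissolved in.
√(4πDt) = √(4π × 1.33 × 268) = 66.93 m, so C_max = 1.37/(0.31 × 240 × 66.93) = 0.000275 kg/m³.

0.000275 kg/m³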